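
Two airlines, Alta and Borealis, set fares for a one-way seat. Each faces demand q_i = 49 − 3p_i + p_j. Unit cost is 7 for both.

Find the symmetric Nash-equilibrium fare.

Alta's profit: π = (p_{Alta} − 7)(49 − 3p_{Alta} + p_{Borealis}).
∂π/∂p_{Alta} = 70 − 6p_{Alta} + p_{Borealis} = 0 ⇒ p_{Alta} = 35/3 + (1/6)p_{Borealis}.
Setting p_{Alta} = p_{Borealis} in the reaction function: p_{Alta} = 35/3 + (1/6)p_{Alta}, so p_{Alta} = (35/3) / (5/6) = 14.

14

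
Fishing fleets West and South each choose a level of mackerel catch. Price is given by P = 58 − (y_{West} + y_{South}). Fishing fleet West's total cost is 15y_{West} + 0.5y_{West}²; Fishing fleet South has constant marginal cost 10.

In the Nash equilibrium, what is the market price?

30.2

Fishing fleet West's profit: π = y_{West}(58 − (y_{West} + y_{South})) − 15y_{West} − 0.5y_{West}².
∂π/∂y_{West} = 43 − 3y_{West} − y_{South} = 0, so y_{West} = 43/3 − (1/3)y_{South}.
For South: ∂π/∂y_{South} = 48 − 2y_{South} − y_{West} = 0 ⇒ y_{South} = 24 − 0.5y_{West}.
Solving the two reaction functions simultaneously: (1 − (−1/3)(−0.5))y_{West} = 43/3 − (1/3)·24, so (5/6)y_{West} = 19/3 and y_{West} = 7.6.
Then y_{South} = 24 − 0.5·7.6 = 20.2.
Equilibrium price: P = 58 − 27.8 = 30.2.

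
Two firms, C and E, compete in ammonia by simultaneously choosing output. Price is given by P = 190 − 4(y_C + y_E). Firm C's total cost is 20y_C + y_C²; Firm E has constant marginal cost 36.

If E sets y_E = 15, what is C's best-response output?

Firm C's profit: π = y_C(190 − 4(y_C + y_E)) − 20y_C − y_C².
∂π/∂y_C = 170 − 10y_C − 4y_E = 0, so y_C = 17 − 0.4y_E.
At y_E = 15: y_C = 17 − 0.4·15 = 11.

11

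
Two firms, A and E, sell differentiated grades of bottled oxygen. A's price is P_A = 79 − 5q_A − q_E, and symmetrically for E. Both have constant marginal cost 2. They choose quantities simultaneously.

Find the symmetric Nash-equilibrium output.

Firm A's profit: π = q_A(79 − 5q_A − q_E) − 2q_A.
∂π/∂q_A = 77 − 10q_A − q_E = 0 ⇒ q_A = 7.7 − 0.1q_E.
Setting q_A = q_E in the reaction function: q_A = 7.7 − 0.1q_A, so q_A = 7.7 / 1.1 = 7.

7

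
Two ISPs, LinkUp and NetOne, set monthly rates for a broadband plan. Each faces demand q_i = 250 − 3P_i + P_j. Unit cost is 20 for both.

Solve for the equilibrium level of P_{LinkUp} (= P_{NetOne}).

LinkUp's profit: π = (P_{LinkUp} − 20)(250 − 3P_{LinkUp} + P_{NetOne}).
∂π/∂P_{LinkUp} = 310 − 6P_{LinkUp} + P_{NetOne} = 0 ⇒ P_{LinkUp} = 155/3 + (1/6)P_{NetOne}.
By symmetry P_{NetOne} = P_{LinkUp}; substituting into the reaction function, (5/6)P_{LinkUp} = 155/3 and P_{LinkUp} = 62.

62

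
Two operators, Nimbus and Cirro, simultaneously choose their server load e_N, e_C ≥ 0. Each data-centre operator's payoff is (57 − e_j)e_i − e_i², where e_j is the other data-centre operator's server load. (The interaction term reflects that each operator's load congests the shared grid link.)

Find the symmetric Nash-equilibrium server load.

Nimbus's payoff is (57 − e_C)e_N − e_N².
∂π/∂e_N = 57 − e_C − 2e_N = 0, so e_N = 28.5 − 0.5e_C.
By symmetry e_C = e_N; substituting into the reaction function, 1.5e_N = 28.5 and e_N = 19.

19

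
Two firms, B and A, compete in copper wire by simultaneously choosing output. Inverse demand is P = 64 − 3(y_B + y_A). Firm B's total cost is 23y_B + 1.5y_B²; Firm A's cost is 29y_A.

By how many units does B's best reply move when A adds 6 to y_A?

Firm B's profit: π = y_B(64 − 3(y_B + y_A)) − 23y_B − 1.5y_B².
∂π/∂y_B = 41 − 9y_B − 3y_A = 0, so y_B = 41/9 − (1/3)y_A.
The reaction-function slope is −1/3, so a 6-unit rise in y_A moves y_B by −1/3 × 6 = −2. B's best response falls — the actions are strategic substitutes.

-2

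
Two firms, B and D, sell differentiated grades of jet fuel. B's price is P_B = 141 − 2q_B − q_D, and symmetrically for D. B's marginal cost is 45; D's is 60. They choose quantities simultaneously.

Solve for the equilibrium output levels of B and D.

20.2, 15.2

Firm B's profit: π = q_B(141 − 2q_B − q_D) − 45q_B.
∂π/∂q_B = 96 − 4q_B − q_D = 0 ⇒ q_B = 24 − 0.25q_D.
Similarly q_D = 20.25 − 0.25q_B.
Plugging q_D into B's best response: q_B = 24 − 0.25(20.25 − 0.25q_B) ⇒ 0.9375q_B = 18.9375, so q_B = 20.2.
Then q_D = 20.25 − 0.25·20.2 = 15.2.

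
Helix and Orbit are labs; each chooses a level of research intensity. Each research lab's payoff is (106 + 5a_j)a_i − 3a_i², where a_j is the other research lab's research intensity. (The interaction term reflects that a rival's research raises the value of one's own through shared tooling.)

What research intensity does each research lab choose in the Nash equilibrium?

Helix's payoff is (106 + 5a_O)a_H − 3a_H².
∂π/∂a_H = 106 + 5a_O − 6a_H = 0, so a_H = 53/3 + (5/6)a_O.
Setting a_H = a_O in the reaction function: a_H = 53/3 + (5/6)a_H, so a_H = (53/3) / (1/6) = 106.

106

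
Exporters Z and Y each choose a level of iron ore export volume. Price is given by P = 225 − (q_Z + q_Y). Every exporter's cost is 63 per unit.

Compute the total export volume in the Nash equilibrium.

108

Exporter Z's profit: π = q_Z(225 − (q_Z + q_Y)) − 63q_Z.
∂π/∂q_Z = 162 − 2q_Z − q_Y = 0, so q_Z = 81 − 0.5q_Y.
Setting q_Z = q_Y in the reaction function: q_Z = 81 − 0.5q_Z, so q_Z = 81 / 1.5 = 54.
Total export volume: 54 + 54 = 108.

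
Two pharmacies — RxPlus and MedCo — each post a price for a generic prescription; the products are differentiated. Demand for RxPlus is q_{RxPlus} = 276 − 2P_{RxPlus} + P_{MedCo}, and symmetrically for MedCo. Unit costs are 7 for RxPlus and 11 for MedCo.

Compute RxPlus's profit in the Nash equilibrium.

RxPlus's profit: π = (P_{RxPlus} − 7)(276 − 2P_{RxPlus} + P_{MedCo}).
∂π/∂P_{RxPlus} = 290 − 4P_{RxPlus} + P_{MedCo} = 0 ⇒ P_{RxPlus} = 72.5 + 0.25P_{MedCo}.
Similarly P_{MedCo} = 74.5 + 0.25P_{RxPlus}.
Plugging P_{MedCo} into RxPlus's best response: P_{RxPlus} = 72.5 + 0.25(74.5 + 0.25P_{RxPlus}) ⇒ 0.9375P_{RxPlus} = 91.125, so P_{RxPlus} = 97.2.
Then P_{MedCo} = 74.5 + 0.25·97.2 = 98.8.
q_{RxPlus} = 276 − 2·97.2 + 98.8 = 180.4.
Profit = (97.2 − 7)·180.4 = 16272.08.

16272.08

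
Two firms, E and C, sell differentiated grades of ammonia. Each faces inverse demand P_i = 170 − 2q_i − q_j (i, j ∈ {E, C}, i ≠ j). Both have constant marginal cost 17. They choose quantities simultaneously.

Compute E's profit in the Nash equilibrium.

1872.72

Firm E's profit: π = q_E(170 − 2q_E − q_C) − 17q_E.
∂π/∂q_E = 153 − 4q_E − q_C = 0 ⇒ q_E = 38.25 − 0.25q_C.
The game is symmetric, so in equilibrium q_C = q_E: the reaction function gives 1.25q_E = 38.25, hence q_E = 30.6.
P_E = 170 − 2·30.6 − 30.6 = 78.2.
Profit = (78.2 − 17)·30.6 = 1872.72.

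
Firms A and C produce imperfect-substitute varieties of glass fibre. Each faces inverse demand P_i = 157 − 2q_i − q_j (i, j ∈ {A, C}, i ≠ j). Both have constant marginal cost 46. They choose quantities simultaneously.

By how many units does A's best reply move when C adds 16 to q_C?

Firm A's profit: π = q_A(157 − 2q_A − q_C) − 46q_A.
∂π/∂q_A = 111 − 4q_A − q_C = 0 ⇒ q_A = 27.75 − 0.25q_C.
The reaction-function slope is −0.25, so a 16-unit rise in q_C moves q_A by −0.25 × 16 = −4. A's best response falls — the actions are strategic substitutes.

-4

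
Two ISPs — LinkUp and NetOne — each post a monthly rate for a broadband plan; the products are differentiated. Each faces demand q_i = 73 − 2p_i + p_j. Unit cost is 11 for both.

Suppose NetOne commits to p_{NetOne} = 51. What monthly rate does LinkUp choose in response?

36.5

LinkUp's profit: π = (p_{LinkUp} − 11)(73 − 2p_{LinkUp} + p_{NetOne}).
∂π/∂p_{LinkUp} = 95 − 4p_{LinkUp} + p_{NetOne} = 0 ⇒ p_{LinkUp} = 23.75 + 0.25p_{NetOne}.
At p_{NetOne} = 51: p_{LinkUp} = 23.75 + 0.25·51 = 36.5.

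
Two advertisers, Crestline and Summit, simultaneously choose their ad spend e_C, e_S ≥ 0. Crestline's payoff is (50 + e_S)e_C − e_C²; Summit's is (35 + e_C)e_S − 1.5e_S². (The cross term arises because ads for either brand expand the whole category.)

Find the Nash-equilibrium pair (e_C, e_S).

37, 24

Expanding Crestline's payoff: 50e_C + e_Se_C − e_C².
∂π/∂e_C = 50 + e_S − 2e_C = 0, so e_C = 25 + 0.5e_S.
Likewise for Summit: e_S = 35/3 + (1/3)e_C.
Substituting the second reaction function into the first: e_C = 25 + 0.5(35/3 + (1/3)e_C), which gives (5/6)e_C = 185/6 ⇒ e_C = 37.
Then e_S = 35/3 + (1/3)·37 = 24.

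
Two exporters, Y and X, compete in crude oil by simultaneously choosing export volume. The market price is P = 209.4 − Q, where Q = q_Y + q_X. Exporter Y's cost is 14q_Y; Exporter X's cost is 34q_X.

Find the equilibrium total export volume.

Exporter Y's profit: π = q_Y(209.4 − (q_Y + q_X)) − 14q_Y.
∂π/∂q_Y = 195.4 − 2q_Y − q_X = 0, so q_Y = 97.7 − 0.5q_X.
By the same steps for X: q_X = 87.7 − 0.5q_Y.
Plugging q_X into Y's best response: q_Y = 97.7 − 0.5(87.7 − 0.5q_Y) ⇒ 0.75q_Y = 53.85, so q_Y = 71.8.
Then q_X = 87.7 − 0.5·71.8 = 51.8.
Total export volume: 71.8 + 51.8 = 123.6.

123.6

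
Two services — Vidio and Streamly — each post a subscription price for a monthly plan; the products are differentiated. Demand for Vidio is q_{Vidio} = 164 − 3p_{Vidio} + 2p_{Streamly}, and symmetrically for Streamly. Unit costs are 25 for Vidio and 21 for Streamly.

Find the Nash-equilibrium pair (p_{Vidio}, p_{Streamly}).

59, 57.5

Vidio's profit: π = (p_{Vidio} − 25)(164 − 3p_{Vidio} + 2p_{Streamly}).
∂π/∂p_{Vidio} = 239 − 6p_{Vidio} + 2p_{Streamly} = 0 ⇒ p_{Vidio} = 239/6 + (1/3)p_{Streamly}.
Similarly p_{Streamly} = 227/6 + (1/3)p_{Vidio}.
Solving the two reaction functions simultaneously: (1 − (1/3)(1/3))p_{Vidio} = 239/6 + (1/3)·(227/6), so (8/9)p_{Vidio} = 472/9 and p_{Vidio} = 59.
Then p_{Streamly} = 227/6 + (1/3)·59 = 57.5.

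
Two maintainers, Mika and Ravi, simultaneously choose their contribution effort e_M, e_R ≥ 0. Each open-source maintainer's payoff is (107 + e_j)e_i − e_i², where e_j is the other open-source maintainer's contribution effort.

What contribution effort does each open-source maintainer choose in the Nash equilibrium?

Mika's payoff is (107 + e_R)e_M − e_M².
∂π/∂e_M = 107 + e_R − 2e_M = 0, so e_M = 53.5 + 0.5e_R.
By symmetry e_R = e_M; substituting into the reaction function, 0.5e_M = 53.5 and e_M = 107.

107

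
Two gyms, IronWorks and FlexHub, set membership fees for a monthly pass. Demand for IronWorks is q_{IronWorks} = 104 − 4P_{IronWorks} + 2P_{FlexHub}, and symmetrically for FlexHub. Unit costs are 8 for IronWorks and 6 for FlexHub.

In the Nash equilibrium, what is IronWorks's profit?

IronWorks's profit: π = (P_{IronWorks} − 8)(104 − 4P_{IronWorks} + 2P_{FlexHub}).
∂π/∂P_{IronWorks} = 136 − 8P_{IronWorks} + 2P_{FlexHub} = 0 ⇒ P_{IronWorks} = 17 + 0.25P_{FlexHub}.
Similarly P_{FlexHub} = 16 + 0.25P_{IronWorks}.
Plugging P_{FlexHub} into IronWorks's best response: P_{IronWorks} = 17 + 0.25(16 + 0.25P_{IronWorks}) ⇒ 0.9375P_{IronWorks} = 21, so P_{IronWorks} = 22.4.
Then P_{FlexHub} = 16 + 0.25·22.4 = 21.6.
q_{IronWorks} = 104 − 4·22.4 + 2·21.6 = 57.6.
Profit = (22.4 − 8)·57.6 = 829.44.

829.44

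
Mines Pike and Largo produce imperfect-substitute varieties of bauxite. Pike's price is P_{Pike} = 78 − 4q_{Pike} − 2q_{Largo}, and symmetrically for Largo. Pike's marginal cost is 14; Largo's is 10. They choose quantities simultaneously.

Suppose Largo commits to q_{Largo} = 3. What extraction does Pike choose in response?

7.25

Mine Pike's profit: π = q_{Pike}(78 − 4q_{Pike} − 2q_{Largo}) − 14q_{Pike}.
∂π/∂q_{Pike} = 64 − 8q_{Pike} − 2q_{Largo} = 0 ⇒ q_{Pike} = 8 − 0.25q_{Largo}.
At q_{Largo} = 3: q_{Pike} = 8 − 0.25·3 = 7.25.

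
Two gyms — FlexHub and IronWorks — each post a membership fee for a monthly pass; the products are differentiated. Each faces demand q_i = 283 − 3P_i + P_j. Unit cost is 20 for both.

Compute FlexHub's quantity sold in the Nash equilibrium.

145.8

FlexHub's profit: π = (P_{FlexHub} − 20)(283 − 3P_{FlexHub} + P_{IronWorks}).
∂π/∂P_{FlexHub} = 343 − 6P_{FlexHub} + P_{IronWorks} = 0 ⇒ P_{FlexHub} = 343/6 + (1/6)P_{IronWorks}.
By symmetry P_{IronWorks} = P_{FlexHub}; substituting into the reaction function, (5/6)P_{FlexHub} = 343/6 and P_{FlexHub} = 68.6.
q_{FlexHub} = 283 − 3·68.6 + 68.6 = 145.8.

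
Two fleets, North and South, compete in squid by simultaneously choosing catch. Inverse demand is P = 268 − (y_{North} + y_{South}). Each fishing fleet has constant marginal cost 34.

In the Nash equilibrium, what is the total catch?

Fishing fleet North's profit: π = y_{North}(268 − (y_{North} + y_{South})) − 34y_{North}.
∂π/∂y_{North} = 234 − 2y_{North} − y_{South} = 0, so y_{North} = 117 − 0.5y_{South}.
Setting y_{North} = y_{South} in the reaction function: y_{North} = 117 − 0.5y_{North}, so y_{North} = 117 / 1.5 = 78.
Total catch: 78 + 78 = 156.

156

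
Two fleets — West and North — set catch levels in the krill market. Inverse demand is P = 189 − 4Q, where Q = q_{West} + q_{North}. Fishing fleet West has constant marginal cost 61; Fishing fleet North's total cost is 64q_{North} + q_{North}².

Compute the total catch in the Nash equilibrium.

19.8125

Fishing fleet West's profit: π = q_{West}(189 − 4(q_{West} + q_{North})) − 61q_{West}.
∂π/∂q_{West} = 128 − 8q_{West} − 4q_{North} = 0, so q_{West} = 16 − 0.5q_{North}.
For North: ∂π/∂q_{North} = 125 − 10q_{North} − 4q_{West} = 0 ⇒ q_{North} = 12.5 − 0.4q_{West}.
Substituting the second reaction function into the first: q_{West} = 16 − 0.5(12.5 − 0.4q_{West}), which gives 0.8q_{West} = 9.75 ⇒ q_{West} = 12.1875.
Then q_{North} = 12.5 − 0.4·12.1875 = 7.625.
Total catch: 12.1875 + 7.625 = 19.8125.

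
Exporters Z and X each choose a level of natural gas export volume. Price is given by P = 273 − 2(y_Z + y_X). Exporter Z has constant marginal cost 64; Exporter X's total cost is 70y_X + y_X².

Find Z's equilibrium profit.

Exporter Z's profit: π = y_Z(273 − 2(y_Z + y_X)) − 64y_Z.
∂π/∂y_Z = 209 − 4y_Z − 2y_X = 0, so y_Z = 52.25 − 0.5y_X.
For X: ∂π/∂y_X = 203 − 6y_X − 2y_Z = 0 ⇒ y_X = 203/6 − (1/3)y_Z.
Plugging y_X into Z's best response: y_Z = 52.25 − 0.5(203/6 − (1/3)y_Z) ⇒ (5/6)y_Z = 106/3, so y_Z = 42.4.
Then y_X = 203/6 − (1/3)·42.4 = 19.7.
Price P = 273 − 2·62.1 = 148.8.
Z's profit: (148.8 − 64)·42.4 = 3595.52.

3595.52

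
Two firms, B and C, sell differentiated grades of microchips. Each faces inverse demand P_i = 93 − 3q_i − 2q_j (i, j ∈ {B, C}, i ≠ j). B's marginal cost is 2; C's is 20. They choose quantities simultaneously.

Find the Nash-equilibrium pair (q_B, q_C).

Firm B's profit: π = q_B(93 − 3q_B − 2q_C) − 2q_B.
∂π/∂q_B = 91 − 6q_B − 2q_C = 0 ⇒ q_B = 91/6 − (1/3)q_C.
Similarly q_C = 73/6 − (1/3)q_B.
Solving the two reaction functions simultaneously: (1 − (−1/3)(−1/3))q_B = 91/6 − (1/3)·(73/6), so (8/9)q_B = 100/9 and q_B = 12.5.
Then q_C = 73/6 − (1/3)·12.5 = 8.

12.5, 8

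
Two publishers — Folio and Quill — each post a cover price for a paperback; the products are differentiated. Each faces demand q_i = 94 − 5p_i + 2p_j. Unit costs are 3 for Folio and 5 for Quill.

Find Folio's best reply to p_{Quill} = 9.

Folio's profit: π = (p_{Folio} − 3)(94 − 5p_{Folio} + 2p_{Quill}).
∂π/∂p_{Folio} = 109 − 10p_{Folio} + 2p_{Quill} = 0 ⇒ p_{Folio} = 10.9 + 0.2p_{Quill}.
At p_{Quill} = 9: p_{Folio} = 10.9 + 0.2·9 = 12.7.

12.7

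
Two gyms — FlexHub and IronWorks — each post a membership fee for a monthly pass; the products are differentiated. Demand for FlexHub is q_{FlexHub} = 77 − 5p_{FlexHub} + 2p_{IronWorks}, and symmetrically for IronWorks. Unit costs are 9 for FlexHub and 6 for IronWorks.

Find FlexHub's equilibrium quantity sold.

FlexHub's profit: π = (p_{FlexHub} − 9)(77 − 5p_{FlexHub} + 2p_{IronWorks}).
∂π/∂p_{FlexHub} = 122 − 10p_{FlexHub} + 2p_{IronWorks} = 0 ⇒ p_{FlexHub} = 12.2 + 0.2p_{IronWorks}.
Similarly p_{IronWorks} = 10.7 + 0.2p_{FlexHub}.
Plugging p_{IronWorks} into FlexHub's best response: p_{FlexHub} = 12.2 + 0.2(10.7 + 0.2p_{FlexHub}) ⇒ 0.96p_{FlexHub} = 14.34, so p_{FlexHub} = 14.9375.
Then p_{IronWorks} = 10.7 + 0.2·14.9375 = 13.6875.
q_{FlexHub} = 77 − 5·14.9375 + 2·13.6875 = 29.6875.

29.6875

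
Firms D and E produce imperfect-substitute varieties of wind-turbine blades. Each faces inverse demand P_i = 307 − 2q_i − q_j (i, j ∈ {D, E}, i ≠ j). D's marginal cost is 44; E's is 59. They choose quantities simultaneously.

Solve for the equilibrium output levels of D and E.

Firm D's profit: π = q_D(307 − 2q_D − q_E) − 44q_D.
∂π/∂q_D = 263 − 4q_D − q_E = 0 ⇒ q_D = 65.75 − 0.25q_E.
Similarly q_E = 62 − 0.25q_D.
Plugging q_E into D's best response: q_D = 65.75 − 0.25(62 − 0.25q_D) ⇒ 0.9375q_D = 50.25, so q_D = 53.6.
Then q_E = 62 − 0.25·53.6 = 48.6.

53.6, 48.6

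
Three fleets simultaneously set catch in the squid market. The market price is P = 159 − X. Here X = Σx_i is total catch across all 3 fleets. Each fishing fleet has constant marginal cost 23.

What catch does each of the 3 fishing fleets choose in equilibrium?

A representative fishing fleet's profit is π_i = x_i(159 − X) − 23x_i, with X = x_i + Σ_{j≠i} x_j.
First-order condition: 136 − 2x_i − Σ_{j≠i} x_j = 0.
Imposing symmetry (x_j = x for all j) turns Σ_{j≠i} x_j into 2x, so 136 = 4x and x = 34.

34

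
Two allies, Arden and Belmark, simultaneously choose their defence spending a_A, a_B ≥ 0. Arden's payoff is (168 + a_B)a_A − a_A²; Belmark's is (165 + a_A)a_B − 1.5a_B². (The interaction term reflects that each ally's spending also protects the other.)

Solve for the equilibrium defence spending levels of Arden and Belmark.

133.8, 99.6

Expanding Arden's payoff: 168a_A + a_Ba_A − a_A².
∂π/∂a_A = 168 + a_B − 2a_A = 0, so a_A = 84 + 0.5a_B.
Likewise for Belmark: a_B = 55 + (1/3)a_A.
Substituting the second reaction function into the first: a_A = 84 + 0.5(55 + (1/3)a_A), which gives (5/6)a_A = 111.5 ⇒ a_A = 133.8.
Then a_B = 55 + (1/3)·133.8 = 99.6.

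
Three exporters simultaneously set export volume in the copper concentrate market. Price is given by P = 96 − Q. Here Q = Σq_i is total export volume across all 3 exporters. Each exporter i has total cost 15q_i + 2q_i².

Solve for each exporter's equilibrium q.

10.125

A representative exporter's profit is π_i = q_i(96 − Q) − 15q_i − 2q_i², with Q = q_i + Σ_{j≠i} q_j.
First-order condition: 81 − 6q_i − Σ_{j≠i} q_j = 0.
In a symmetric equilibrium every exporter chooses the same q, so Σ_{j≠i} q_j = 2q. The condition becomes 81 − 8q = 0, giving q = 81/8 = 10.125.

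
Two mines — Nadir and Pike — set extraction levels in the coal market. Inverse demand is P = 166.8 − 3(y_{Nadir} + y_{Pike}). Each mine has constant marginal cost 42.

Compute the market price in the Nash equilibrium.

83.6

Mine Nadir's profit: π = y_{Nadir}(166.8 − 3(y_{Nadir} + y_{Pike})) − 42y_{Nadir}.
∂π/∂y_{Nadir} = 124.8 − 6y_{Nadir} − 3y_{Pike} = 0, so y_{Nadir} = 20.8 − 0.5y_{Pike}.
Setting y_{Nadir} = y_{Pike} in the reaction function: y_{Nadir} = 20.8 − 0.5y_{Nadir}, so y_{Nadir} = 20.8 / 1.5 = 208/15.
Equilibrium price: P = 166.8 − 3·(416/15) = 83.6.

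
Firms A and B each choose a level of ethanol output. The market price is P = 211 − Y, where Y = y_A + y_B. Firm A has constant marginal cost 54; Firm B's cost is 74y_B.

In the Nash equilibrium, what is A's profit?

Firm A's profit: π = y_A(211 − (y_A + y_B)) − 54y_A.
∂π/∂y_A = 157 − 2y_A − y_B = 0, so y_A = 78.5 − 0.5y_B.
By the same steps for B: y_B = 68.5 − 0.5y_A.
Plugging y_B into A's best response: y_A = 78.5 − 0.5(68.5 − 0.5y_A) ⇒ 0.75y_A = 44.25, so y_A = 59.
Then y_B = 68.5 − 0.5·59 = 39.
Price P = 211 − 98 = 113.
A's profit: (113 − 54)·59 = 3481.

3481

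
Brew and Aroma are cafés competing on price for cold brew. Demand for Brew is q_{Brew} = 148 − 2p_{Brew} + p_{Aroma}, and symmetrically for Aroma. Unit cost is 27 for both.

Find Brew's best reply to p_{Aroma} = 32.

58.5

Brew's profit: π = (p_{Brew} − 27)(148 − 2p_{Brew} + p_{Aroma}).
∂π/∂p_{Brew} = 202 − 4p_{Brew} + p_{Aroma} = 0 ⇒ p_{Brew} = 50.5 + 0.25p_{Aroma}.
At p_{Aroma} = 32: p_{Brew} = 50.5 + 0.25·32 = 58.5.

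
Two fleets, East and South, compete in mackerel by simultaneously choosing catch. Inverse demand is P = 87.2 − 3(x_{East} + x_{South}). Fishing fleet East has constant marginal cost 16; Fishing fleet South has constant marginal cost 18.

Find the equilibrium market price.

40.4

Fishing fleet East's profit: π = x_{East}(87.2 − 3(x_{East} + x_{South})) − 16x_{East}.
∂π/∂x_{East} = 71.2 − 6x_{East} − 3x_{South} = 0, so x_{East} = 178/15 − 0.5x_{South}.
By the same steps for South: x_{South} = 173/15 − 0.5x_{East}.
Solving the two reaction functions simultaneously: (1 − (−0.5)(−0.5))x_{East} = 178/15 − 0.5·(173/15), so 0.75x_{East} = 6.1 and x_{East} = 122/15.
Then x_{South} = 173/15 − 0.5·(122/15) = 112/15.
Equilibrium price: P = 87.2 − 3·15.6 = 40.4.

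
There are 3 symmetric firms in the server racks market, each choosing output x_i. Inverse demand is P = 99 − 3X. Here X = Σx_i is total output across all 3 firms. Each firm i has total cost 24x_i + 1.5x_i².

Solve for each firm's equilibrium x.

5

A representative firm's profit is π_i = x_i(99 − 3X) − 24x_i − 1.5x_i², with X = x_i + Σ_{j≠i} x_j.
First-order condition: 75 − 9x_i − 3Σ_{j≠i} x_j = 0.
In a symmetric equilibrium every firm chooses the same x, so Σ_{j≠i} x_j = 2x. The condition becomes 75 − 15x = 0, giving x = 75/15 = 5.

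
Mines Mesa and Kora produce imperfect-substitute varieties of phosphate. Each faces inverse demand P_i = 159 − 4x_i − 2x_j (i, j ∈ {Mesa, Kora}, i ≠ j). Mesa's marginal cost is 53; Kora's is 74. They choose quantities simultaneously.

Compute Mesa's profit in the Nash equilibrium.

510.76

Mine Mesa's profit: π = x_{Mesa}(159 − 4x_{Mesa} − 2x_{Kora}) − 53x_{Mesa}.
∂π/∂x_{Mesa} = 106 − 8x_{Mesa} − 2x_{Kora} = 0 ⇒ x_{Mesa} = 13.25 − 0.25x_{Kora}.
Similarly x_{Kora} = 10.625 − 0.25x_{Mesa}.
Substituting the second reaction function into the first: x_{Mesa} = 13.25 − 0.25(10.625 − 0.25x_{Mesa}), which gives 0.9375x_{Mesa} = 339/32 ⇒ x_{Mesa} = 11.3.
Then x_{Kora} = 10.625 − 0.25·11.3 = 7.8.
P_{Mesa} = 159 − 4·11.3 − 2·7.8 = 98.2.
Profit = (98.2 − 53)·11.3 = 510.76.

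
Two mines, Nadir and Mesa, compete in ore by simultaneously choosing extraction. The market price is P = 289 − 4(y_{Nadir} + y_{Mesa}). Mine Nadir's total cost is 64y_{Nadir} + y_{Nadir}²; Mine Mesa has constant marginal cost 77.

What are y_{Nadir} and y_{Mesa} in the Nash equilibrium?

14.875, 19.0625

Mine Nadir's profit: π = y_{Nadir}(289 − 4(y_{Nadir} + y_{Mesa})) − 64y_{Nadir} − y_{Nadir}².
∂π/∂y_{Nadir} = 225 − 10y_{Nadir} − 4y_{Mesa} = 0, so y_{Nadir} = 22.5 − 0.4y_{Mesa}.
For Mesa: ∂π/∂y_{Mesa} = 212 − 8y_{Mesa} − 4y_{Nadir} = 0 ⇒ y_{Mesa} = 26.5 − 0.5y_{Nadir}.
Solving the two reaction functions simultaneously: (1 − (−0.4)(−0.5))y_{Nadir} = 22.5 − 0.4·26.5, so 0.8y_{Nadir} = 11.9 and y_{Nadir} = 14.875.
Then y_{Mesa} = 26.5 − 0.5·14.875 = 19.0625.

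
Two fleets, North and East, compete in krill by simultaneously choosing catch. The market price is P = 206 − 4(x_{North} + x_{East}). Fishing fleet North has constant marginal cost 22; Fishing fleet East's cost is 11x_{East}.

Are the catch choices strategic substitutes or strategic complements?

Fishing fleet North's profit: π = x_{North}(206 − 4(x_{North} + x_{East})) − 22x_{North}.
∂π/∂x_{North} = 184 − 8x_{North} − 4x_{East} = 0, so x_{North} = 23 − 0.5x_{East}.
The best-response slope dx_{North}/dx_{East} = −0.5 < 0: the reaction function is downward-sloping, so the choices are strategic substitutes.

strategic substitutes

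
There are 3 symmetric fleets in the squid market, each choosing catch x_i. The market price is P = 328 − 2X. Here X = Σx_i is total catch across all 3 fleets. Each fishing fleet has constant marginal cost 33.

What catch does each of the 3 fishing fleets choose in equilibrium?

36.875

A representative fishing fleet's profit is π_i = x_i(328 − 2X) − 33x_i, with X = x_i + Σ_{j≠i} x_j.
First-order condition: 295 − 4x_i − 2Σ_{j≠i} x_j = 0.
With identical fishing fleets, set every x_j = x: then 295 − 4x − 4x = 0, i.e. x = 295/8 = 36.875.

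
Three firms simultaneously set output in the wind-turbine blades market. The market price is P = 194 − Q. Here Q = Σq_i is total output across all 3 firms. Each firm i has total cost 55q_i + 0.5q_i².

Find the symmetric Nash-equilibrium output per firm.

A representative firm's profit is π_i = q_i(194 − Q) − 55q_i − 0.5q_i², with Q = q_i + Σ_{j≠i} q_j.
First-order condition: 139 − 3q_i − Σ_{j≠i} q_j = 0.
With identical firms, set every q_j = q: then 139 − 3q − 2q = 0, i.e. q = 139/5 = 27.8.

27.8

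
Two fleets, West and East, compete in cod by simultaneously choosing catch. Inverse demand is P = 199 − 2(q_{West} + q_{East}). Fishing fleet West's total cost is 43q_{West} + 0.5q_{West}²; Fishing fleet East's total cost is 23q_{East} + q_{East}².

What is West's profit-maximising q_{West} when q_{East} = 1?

Fishing fleet West's profit: π = q_{West}(199 − 2(q_{West} + q_{East})) − 43q_{West} − 0.5q_{West}².
∂π/∂q_{West} = 156 − 5q_{West} − 2q_{East} = 0, so q_{West} = 31.2 − 0.4q_{East}.
At q_{East} = 1: q_{West} = 31.2 − 0.4·1 = 30.8.

30.8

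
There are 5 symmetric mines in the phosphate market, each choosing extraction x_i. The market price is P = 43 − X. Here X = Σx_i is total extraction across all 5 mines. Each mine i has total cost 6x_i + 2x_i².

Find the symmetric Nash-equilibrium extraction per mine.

3.7

A representative mine's profit is π_i = x_i(43 − X) − 6x_i − 2x_i², with X = x_i + Σ_{j≠i} x_j.
First-order condition: 37 − 6x_i − Σ_{j≠i} x_j = 0.
Imposing symmetry (x_j = x for all j) turns Σ_{j≠i} x_j into 4x, so 37 = 10x and x = 3.7.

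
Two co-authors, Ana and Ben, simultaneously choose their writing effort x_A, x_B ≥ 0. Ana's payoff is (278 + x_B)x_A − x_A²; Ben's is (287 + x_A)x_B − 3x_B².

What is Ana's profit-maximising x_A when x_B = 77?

177.5

Expanding Ana's payoff: 278x_A + x_Bx_A − x_A².
∂π/∂x_A = 278 + x_B − 2x_A = 0, so x_A = 139 + 0.5x_B.
At x_B = 77: x_A = 139 + 0.5·77 = 177.5.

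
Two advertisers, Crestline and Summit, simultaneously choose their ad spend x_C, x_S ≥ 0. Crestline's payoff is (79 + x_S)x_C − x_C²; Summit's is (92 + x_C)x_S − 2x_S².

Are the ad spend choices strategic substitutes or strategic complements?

strategic complements

Expanding Crestline's payoff: 79x_C + x_Sx_C − x_C².
∂π/∂x_C = 79 + x_S − 2x_C = 0, so x_C = 39.5 + 0.5x_S.
The best-response slope dx_C/dx_S = 0.5 > 0: the reaction function is upward-sloping, so the choices are strategic complements.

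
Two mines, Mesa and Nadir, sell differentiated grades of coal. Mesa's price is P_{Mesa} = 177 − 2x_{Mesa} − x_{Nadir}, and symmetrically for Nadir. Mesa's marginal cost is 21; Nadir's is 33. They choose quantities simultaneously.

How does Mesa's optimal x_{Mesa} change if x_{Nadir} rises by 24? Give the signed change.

-6

Mine Mesa's profit: π = x_{Mesa}(177 − 2x_{Mesa} − x_{Nadir}) − 21x_{Mesa}.
∂π/∂x_{Mesa} = 156 − 4x_{Mesa} − x_{Nadir} = 0 ⇒ x_{Mesa} = 39 − 0.25x_{Nadir}.
The reaction-function slope is −0.25, so a 24-unit rise in x_{Nadir} moves x_{Mesa} by −0.25 × 24 = −6. Mesa's best response falls — the actions are strategic substitutes.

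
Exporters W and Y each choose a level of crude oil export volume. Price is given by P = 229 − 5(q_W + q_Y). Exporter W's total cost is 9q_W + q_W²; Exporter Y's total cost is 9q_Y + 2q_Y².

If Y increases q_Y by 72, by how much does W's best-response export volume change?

-30

Exporter W's profit: π = q_W(229 − 5(q_W + q_Y)) − 9q_W − q_W².
∂π/∂q_W = 220 − 12q_W − 5q_Y = 0, so q_W = 55/3 − (5/12)q_Y.
The reaction-function slope is −5/12, so a 72-unit rise in q_Y moves q_W by −5/12 × 72 = −30. W's best response falls — the actions are strategic substitutes.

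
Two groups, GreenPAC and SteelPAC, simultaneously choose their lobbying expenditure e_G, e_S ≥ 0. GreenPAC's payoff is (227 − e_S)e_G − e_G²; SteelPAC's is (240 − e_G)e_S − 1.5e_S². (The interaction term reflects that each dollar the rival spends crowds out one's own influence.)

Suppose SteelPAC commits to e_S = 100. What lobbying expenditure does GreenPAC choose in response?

63.5

Expanding GreenPAC's payoff: 227e_G − e_Se_G − e_G².
∂π/∂e_G = 227 − e_S − 2e_G = 0, so e_G = 113.5 − 0.5e_S.
At e_S = 100: e_G = 113.5 − 0.5·100 = 63.5.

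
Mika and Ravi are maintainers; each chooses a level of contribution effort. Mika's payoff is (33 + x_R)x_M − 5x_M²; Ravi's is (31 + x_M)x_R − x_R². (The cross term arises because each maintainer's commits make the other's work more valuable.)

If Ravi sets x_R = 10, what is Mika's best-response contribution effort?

4.3

Expanding Mika's payoff: 33x_M + x_Rx_M − 5x_M².
∂π/∂x_M = 33 + x_R − 10x_M = 0, so x_M = 3.3 + 0.1x_R.
At x_R = 10: x_M = 3.3 + 0.1·10 = 4.3.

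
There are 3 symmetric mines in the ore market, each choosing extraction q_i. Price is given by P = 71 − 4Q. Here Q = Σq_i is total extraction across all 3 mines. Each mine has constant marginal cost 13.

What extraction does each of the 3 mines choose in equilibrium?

A representative mine's profit is π_i = q_i(71 − 4Q) − 13q_i, with Q = q_i + Σ_{j≠i} q_j.
First-order condition: 58 − 8q_i − 4Σ_{j≠i} q_j = 0.
In a symmetric equilibrium every mine chooses the same q, so Σ_{j≠i} q_j = 2q. The condition becomes 58 − 16q = 0, giving q = 58/16 = 3.625.

3.625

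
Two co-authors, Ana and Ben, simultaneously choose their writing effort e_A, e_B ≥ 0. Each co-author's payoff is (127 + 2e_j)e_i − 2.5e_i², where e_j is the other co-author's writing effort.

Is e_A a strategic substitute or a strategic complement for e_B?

Ana's payoff is (127 + 2e_B)e_A − 2.5e_A².
∂π/∂e_A = 127 + 2e_B − 5e_A = 0, so e_A = 25.4 + 0.4e_B.
The best-response slope de_A/de_B = 0.4 > 0: the reaction function is upward-sloping, so the choices are strategic complements.

strategic complements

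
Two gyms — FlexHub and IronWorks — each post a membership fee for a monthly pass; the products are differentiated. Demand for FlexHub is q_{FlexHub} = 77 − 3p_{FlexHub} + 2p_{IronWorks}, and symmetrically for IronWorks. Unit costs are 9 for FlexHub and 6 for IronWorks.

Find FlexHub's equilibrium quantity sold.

49.3125

FlexHub's profit: π = (p_{FlexHub} − 9)(77 − 3p_{FlexHub} + 2p_{IronWorks}).
∂π/∂p_{FlexHub} = 104 − 6p_{FlexHub} + 2p_{IronWorks} = 0 ⇒ p_{FlexHub} = 52/3 + (1/3)p_{IronWorks}.
Similarly p_{IronWorks} = 95/6 + (1/3)p_{FlexHub}.
Substituting the second reaction function into the first: p_{FlexHub} = 52/3 + (1/3)(95/6 + (1/3)p_{FlexHub}), which gives (8/9)p_{FlexHub} = 407/18 ⇒ p_{FlexHub} = 25.4375.
Then p_{IronWorks} = 95/6 + (1/3)·25.4375 = 24.3125.
q_{FlexHub} = 77 − 3·25.4375 + 2·24.3125 = 49.3125.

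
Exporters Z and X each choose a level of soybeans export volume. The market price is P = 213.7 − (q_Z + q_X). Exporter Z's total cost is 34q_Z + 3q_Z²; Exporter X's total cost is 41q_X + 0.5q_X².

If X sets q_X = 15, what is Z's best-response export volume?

Exporter Z's profit: π = q_Z(213.7 − (q_Z + q_X)) − 34q_Z − 3q_Z².
∂π/∂q_Z = 179.7 − 8q_Z − q_X = 0, so q_Z = 22.4625 − 0.125q_X.
At q_X = 15: q_Z = 22.4625 − 0.125·15 = 20.5875.

20.5875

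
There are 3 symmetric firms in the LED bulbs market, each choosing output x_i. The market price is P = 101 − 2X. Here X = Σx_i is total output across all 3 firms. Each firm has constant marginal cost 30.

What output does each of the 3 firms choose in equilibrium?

A representative firm's profit is π_i = x_i(101 − 2X) − 30x_i, with X = x_i + Σ_{j≠i} x_j.
First-order condition: 71 − 4x_i − 2Σ_{j≠i} x_j = 0.
In a symmetric equilibrium every firm chooses the same x, so Σ_{j≠i} x_j = 2x. The condition becomes 71 − 8x = 0, giving x = 71/8 = 8.875.

8.875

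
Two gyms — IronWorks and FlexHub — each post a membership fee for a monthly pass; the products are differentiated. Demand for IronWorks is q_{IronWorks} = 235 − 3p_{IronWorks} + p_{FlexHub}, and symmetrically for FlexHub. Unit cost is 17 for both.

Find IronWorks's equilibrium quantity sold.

IronWorks's profit: π = (p_{IronWorks} − 17)(235 − 3p_{IronWorks} + p_{FlexHub}).
∂π/∂p_{IronWorks} = 286 − 6p_{IronWorks} + p_{FlexHub} = 0 ⇒ p_{IronWorks} = 143/3 + (1/6)p_{FlexHub}.
The game is symmetric, so in equilibrium p_{FlexHub} = p_{IronWorks}: the reaction function gives (5/6)p_{IronWorks} = 143/3, hence p_{IronWorks} = 57.2.
q_{IronWorks} = 235 − 3·57.2 + 57.2 = 120.6.

120.6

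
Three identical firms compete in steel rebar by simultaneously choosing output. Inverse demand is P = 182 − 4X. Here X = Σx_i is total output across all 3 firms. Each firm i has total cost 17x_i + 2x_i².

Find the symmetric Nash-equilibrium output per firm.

A representative firm's profit is π_i = x_i(182 − 4X) − 17x_i − 2x_i², with X = x_i + Σ_{j≠i} x_j.
First-order condition: 165 − 12x_i − 4Σ_{j≠i} x_j = 0.
In a symmetric equilibrium every firm chooses the same x, so Σ_{j≠i} x_j = 2x. The condition becomes 165 − 20x = 0, giving x = 165/20 = 8.25.

8.25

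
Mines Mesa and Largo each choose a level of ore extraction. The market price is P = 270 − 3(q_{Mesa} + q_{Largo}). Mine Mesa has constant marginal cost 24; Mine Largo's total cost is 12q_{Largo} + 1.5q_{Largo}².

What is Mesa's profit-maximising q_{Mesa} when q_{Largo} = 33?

Mine Mesa's profit: π = q_{Mesa}(270 − 3(q_{Mesa} + q_{Largo})) − 24q_{Mesa}.
∂π/∂q_{Mesa} = 246 − 6q_{Mesa} − 3q_{Largo} = 0, so q_{Mesa} = 41 − 0.5q_{Largo}.
At q_{Largo} = 33: q_{Mesa} = 41 − 0.5·33 = 24.5.

24.5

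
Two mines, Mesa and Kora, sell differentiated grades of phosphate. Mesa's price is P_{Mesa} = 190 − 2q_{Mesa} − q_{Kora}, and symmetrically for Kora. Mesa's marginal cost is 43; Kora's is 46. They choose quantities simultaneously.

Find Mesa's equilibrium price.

102.2

Mine Mesa's profit: π = q_{Mesa}(190 − 2q_{Mesa} − q_{Kora}) − 43q_{Mesa}.
∂π/∂q_{Mesa} = 147 − 4q_{Mesa} − q_{Kora} = 0 ⇒ q_{Mesa} = 36.75 − 0.25q_{Kora}.
Similarly q_{Kora} = 36 − 0.25q_{Mesa}.
Solving the two reaction functions simultaneously: (1 − (−0.25)(−0.25))q_{Mesa} = 36.75 − 0.25·36, so 0.9375q_{Mesa} = 27.75 and q_{Mesa} = 29.6.
Then q_{Kora} = 36 − 0.25·29.6 = 28.6.
P_{Mesa} = 190 − 2·29.6 − 28.6 = 102.2.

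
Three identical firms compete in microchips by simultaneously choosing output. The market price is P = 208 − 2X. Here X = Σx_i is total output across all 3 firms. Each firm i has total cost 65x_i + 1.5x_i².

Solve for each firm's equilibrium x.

13

A representative firm's profit is π_i = x_i(208 − 2X) − 65x_i − 1.5x_i², with X = x_i + Σ_{j≠i} x_j.
First-order condition: 143 − 7x_i − 2Σ_{j≠i} x_j = 0.
In a symmetric equilibrium every firm chooses the same x, so Σ_{j≠i} x_j = 2x. The condition becomes 143 − 11x = 0, giving x = 143/11 = 13.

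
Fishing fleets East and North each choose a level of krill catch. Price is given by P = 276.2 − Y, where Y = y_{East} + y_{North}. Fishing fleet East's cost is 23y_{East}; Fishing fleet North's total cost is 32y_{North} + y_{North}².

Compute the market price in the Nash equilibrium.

132.8

Fishing fleet East's profit: π = y_{East}(276.2 − (y_{East} + y_{North})) − 23y_{East}.
∂π/∂y_{East} = 253.2 − 2y_{East} − y_{North} = 0, so y_{East} = 126.6 − 0.5y_{North}.
For North: ∂π/∂y_{North} = 244.2 − 4y_{North} − y_{East} = 0 ⇒ y_{North} = 61.05 − 0.25y_{East}.
Plugging y_{North} into East's best response: y_{East} = 126.6 − 0.5(61.05 − 0.25y_{East}) ⇒ 0.875y_{East} = 96.075, so y_{East} = 109.8.
Then y_{North} = 61.05 − 0.25·109.8 = 33.6.
Equilibrium price: P = 276.2 − 143.4 = 132.8.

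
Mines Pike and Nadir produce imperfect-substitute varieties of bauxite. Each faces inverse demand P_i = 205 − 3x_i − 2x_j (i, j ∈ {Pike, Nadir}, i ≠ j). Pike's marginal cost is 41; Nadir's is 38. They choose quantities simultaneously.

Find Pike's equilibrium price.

Mine Pike's profit: π = x_{Pike}(205 − 3x_{Pike} − 2x_{Nadir}) − 41x_{Pike}.
∂π/∂x_{Pike} = 164 − 6x_{Pike} − 2x_{Nadir} = 0 ⇒ x_{Pike} = 82/3 − (1/3)x_{Nadir}.
Similarly x_{Nadir} = 167/6 − (1/3)x_{Pike}.
Substituting the second reaction function into the first: x_{Pike} = 82/3 − (1/3)(167/6 − (1/3)x_{Pike}), which gives (8/9)x_{Pike} = 325/18 ⇒ x_{Pike} = 20.3125.
Then x_{Nadir} = 167/6 − (1/3)·20.3125 = 21.0625.
P_{Pike} = 205 − 3·20.3125 − 2·21.0625 = 101.9375.

101.9375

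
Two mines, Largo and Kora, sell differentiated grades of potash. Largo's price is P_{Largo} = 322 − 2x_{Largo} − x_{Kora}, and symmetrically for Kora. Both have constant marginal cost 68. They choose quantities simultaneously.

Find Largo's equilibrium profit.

5161.28

Mine Largo's profit: π = x_{Largo}(322 − 2x_{Largo} − x_{Kora}) − 68x_{Largo}.
∂π/∂x_{Largo} = 254 − 4x_{Largo} − x_{Kora} = 0 ⇒ x_{Largo} = 63.5 − 0.25x_{Kora}.
Setting x_{Largo} = x_{Kora} in the reaction function: x_{Largo} = 63.5 − 0.25x_{Largo}, so x_{Largo} = 63.5 / 1.25 = 50.8.
P_{Largo} = 322 − 2·50.8 − 50.8 = 169.6.
Profit = (169.6 − 68)·50.8 = 5161.28.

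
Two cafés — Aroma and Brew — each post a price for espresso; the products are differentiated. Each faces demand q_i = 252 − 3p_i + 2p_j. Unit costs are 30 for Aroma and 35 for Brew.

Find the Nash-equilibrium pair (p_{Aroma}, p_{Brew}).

Aroma's profit: π = (p_{Aroma} − 30)(252 − 3p_{Aroma} + 2p_{Brew}).
∂π/∂p_{Aroma} = 342 − 6p_{Aroma} + 2p_{Brew} = 0 ⇒ p_{Aroma} = 57 + (1/3)p_{Brew}.
Similarly p_{Brew} = 59.5 + (1/3)p_{Aroma}.
Substituting the second reaction function into the first: p_{Aroma} = 57 + (1/3)(59.5 + (1/3)p_{Aroma}), which gives (8/9)p_{Aroma} = 461/6 ⇒ p_{Aroma} = 86.4375.
Then p_{Brew} = 59.5 + (1/3)·86.4375 = 88.3125.

86.4375, 88.3125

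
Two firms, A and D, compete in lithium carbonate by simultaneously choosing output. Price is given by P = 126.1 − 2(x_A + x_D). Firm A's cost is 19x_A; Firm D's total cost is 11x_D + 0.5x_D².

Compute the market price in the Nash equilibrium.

Firm A's profit: π = x_A(126.1 − 2(x_A + x_D)) − 19x_A.
∂π/∂x_A = 107.1 − 4x_A − 2x_D = 0, so x_A = 26.775 − 0.5x_D.
For D: ∂π/∂x_D = 115.1 − 5x_D − 2x_A = 0 ⇒ x_D = 23.02 − 0.4x_A.
Substituting the second reaction function into the first: x_A = 26.775 − 0.5(23.02 − 0.4x_A), which gives 0.8x_A = 15.265 ⇒ x_A = 3053/160.
Then x_D = 23.02 − 0.4·(3053/160) = 15.3875.
Equilibrium price: P = 126.1 − 2·(1103/32) = 57.1625.

57.1625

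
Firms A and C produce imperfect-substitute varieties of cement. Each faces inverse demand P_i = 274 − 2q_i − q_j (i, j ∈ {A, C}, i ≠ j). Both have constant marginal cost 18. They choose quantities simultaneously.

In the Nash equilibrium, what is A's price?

120.4

Firm A's profit: π = q_A(274 − 2q_A − q_C) − 18q_A.
∂π/∂q_A = 256 − 4q_A − q_C = 0 ⇒ q_A = 64 − 0.25q_C.
By symmetry q_C = q_A; substituting into the reaction function, 1.25q_A = 64 and q_A = 51.2.
P_A = 274 − 2·51.2 − 51.2 = 120.4.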